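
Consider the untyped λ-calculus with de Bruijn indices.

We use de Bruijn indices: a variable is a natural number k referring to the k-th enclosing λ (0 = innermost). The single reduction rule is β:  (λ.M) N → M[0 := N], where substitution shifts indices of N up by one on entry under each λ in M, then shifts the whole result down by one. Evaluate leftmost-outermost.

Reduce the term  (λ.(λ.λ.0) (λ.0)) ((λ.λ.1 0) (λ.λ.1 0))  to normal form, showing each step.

  start: (λ.(λ.λ.0) (λ.0)) ((λ.λ.1 0) (λ.λ.1 0))
  [1] (λ.λ.0) (λ.0)
  [2] λ.0

Answer: normal form = λ.0  (in 2 steps)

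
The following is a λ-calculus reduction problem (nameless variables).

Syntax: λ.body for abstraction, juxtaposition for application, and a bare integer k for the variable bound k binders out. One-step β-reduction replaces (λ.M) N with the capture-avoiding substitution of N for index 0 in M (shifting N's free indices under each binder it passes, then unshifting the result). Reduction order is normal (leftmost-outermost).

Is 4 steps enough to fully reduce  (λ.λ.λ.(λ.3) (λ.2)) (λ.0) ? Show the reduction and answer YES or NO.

Answer: YES — reaches normal form λ.λ.λ.0 in 2 ≤ 4 steps

Reduction:
  start: (λ.λ.λ.(λ.3) (λ.2)) (λ.0)
  →1  λ.λ.(λ.λ.0) (λ.2)
  →2  λ.λ.λ.0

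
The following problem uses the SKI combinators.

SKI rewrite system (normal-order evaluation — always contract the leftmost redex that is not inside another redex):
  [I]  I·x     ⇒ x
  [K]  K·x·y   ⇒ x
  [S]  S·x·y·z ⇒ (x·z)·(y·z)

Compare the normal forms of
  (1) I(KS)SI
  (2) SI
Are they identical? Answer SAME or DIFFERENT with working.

Answer: SAME — A ⇓ SI, B ⇓ SI

Working:
Term A:
  start: I(KS)SI
  [1] KSSI
  [2] SI

Term B:
  start: SI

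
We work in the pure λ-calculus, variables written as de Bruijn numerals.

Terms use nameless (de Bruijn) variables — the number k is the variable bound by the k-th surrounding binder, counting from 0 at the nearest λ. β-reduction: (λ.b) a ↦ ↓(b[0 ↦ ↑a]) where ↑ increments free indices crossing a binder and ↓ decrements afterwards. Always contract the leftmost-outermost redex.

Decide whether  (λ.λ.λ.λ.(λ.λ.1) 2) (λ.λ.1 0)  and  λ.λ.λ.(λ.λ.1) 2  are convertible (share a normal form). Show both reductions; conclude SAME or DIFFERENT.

Answer: SAME — A ⇓ λ.λ.λ.λ.3, B ⇓ λ.λ.λ.λ.3

Derivation:
Term A:
  start: (λ.λ.λ.λ.(λ.λ.1) 2) (λ.λ.1 0)
  step 1: λ.λ.λ.(λ.λ.1) 2
  step 2: λ.λ.λ.λ.3

Term B:
  start: λ.λ.λ.(λ.λ.1) 2
  step 1: λ.λ.λ.λ.3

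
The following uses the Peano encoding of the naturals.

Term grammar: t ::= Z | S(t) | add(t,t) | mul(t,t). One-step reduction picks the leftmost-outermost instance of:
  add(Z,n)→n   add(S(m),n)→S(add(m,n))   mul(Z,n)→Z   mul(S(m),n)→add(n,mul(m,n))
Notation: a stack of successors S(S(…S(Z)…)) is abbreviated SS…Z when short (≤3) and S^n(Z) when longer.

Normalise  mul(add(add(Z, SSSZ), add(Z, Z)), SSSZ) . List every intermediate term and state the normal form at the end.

  start: mul(add(add(Z, SSSZ), add(Z, Z)), SSSZ)
  →1  mul(add(SSSZ, add(Z, Z)), SSSZ)
  →2  mul(S(add(SSZ, add(Z, Z))), SSSZ)
  →3  add(SSSZ, mul(add(SSZ, add(Z, Z)), SSSZ))
  →4  S(add(SSZ, mul(add(SSZ, add(Z, Z)), SSSZ)))
  →5  S(S(add(SZ, mul(add(SSZ, add(Z, Z)), SSSZ))))
  →6  S(S(S(add(Z, mul(add(SSZ, add(Z, Z)), SSSZ)))))
  →7  S(S(S(mul(add(SSZ, add(Z, Z)), SSSZ))))
  →8  S(S(S(mul(S(add(SZ, add(Z, Z))), SSSZ))))
  →9  S(S(S(add(SSSZ, mul(add(SZ, add(Z, Z)), SSSZ)))))
  →10  S(S(S(S(add(SSZ, mul(add(SZ, add(Z, Z)), SSSZ))))))
  →11  S(S(S(S(S(add(SZ, mul(add(SZ, add(Z, Z)), SSSZ)))))))
  →12  S(S(S(S(S(S(add(Z, mul(add(SZ, add(Z, Z)), SSSZ))))))))
  →13  S(S(S(S(S(S(mul(add(SZ, add(Z, Z)), SSSZ)))))))
  →14  S(S(S(S(S(S(mul(S(add(Z, add(Z, Z))), SSSZ)))))))
  →15  S(S(S(S(S(S(add(SSSZ, mul(add(Z, add(Z, Z)), SSSZ))))))))
  →16  S(S(S(S(S(S(S(add(SSZ, mul(add(Z, add(Z, Z)), SSSZ)))))))))
  →17  S(S(S(S(S(S(S(S(add(SZ, mul(add(Z, add(Z, Z)), SSSZ))))))))))
  →18  S(S(S(S(S(S(S(S(S(add(Z, mul(add(Z, add(Z, Z)), SSSZ)))))))))))
  →19  S(S(S(S(S(S(S(S(S(mul(add(Z, add(Z, Z)), SSSZ))))))))))
  →20  S(S(S(S(S(S(S(S(S(mul(add(Z, Z), SSSZ))))))))))
  →21  S(S(S(S(S(S(S(S(S(mul(Z, SSSZ))))))))))
  →22  S^9(Z)

Answer: normal form = S^9(Z)  (in 22 steps)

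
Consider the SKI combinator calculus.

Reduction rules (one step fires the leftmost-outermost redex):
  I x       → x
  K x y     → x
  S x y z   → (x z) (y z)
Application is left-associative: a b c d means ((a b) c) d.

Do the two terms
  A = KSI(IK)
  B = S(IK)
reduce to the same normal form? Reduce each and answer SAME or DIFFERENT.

Term A:
  start: KSI(IK)
  step 1: S(IK)
  step 2: SK

Term B:
  start: S(IK)
  step 1: SK

Answer: SAME — A ⇓ SK, B ⇓ SK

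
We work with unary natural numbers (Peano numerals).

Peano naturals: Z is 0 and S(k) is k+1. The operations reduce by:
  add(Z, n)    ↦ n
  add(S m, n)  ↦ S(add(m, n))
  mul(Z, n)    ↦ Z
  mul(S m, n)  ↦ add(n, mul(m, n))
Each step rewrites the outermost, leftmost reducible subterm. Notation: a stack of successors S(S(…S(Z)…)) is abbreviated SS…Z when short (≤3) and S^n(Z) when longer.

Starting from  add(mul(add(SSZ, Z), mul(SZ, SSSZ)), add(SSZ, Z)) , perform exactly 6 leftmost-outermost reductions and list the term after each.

Answer: after 6 steps: S(add(add(add(SSZ, mul(Z, SSSZ)), mul(add(SZ, Z), mul(SZ, SSSZ))), add(SSZ, Z)))

Working:
  start: add(mul(add(SSZ, Z), mul(SZ, SSSZ)), add(SSZ, Z))
  [1] add(mul(S(add(SZ, Z)), mul(SZ, SSSZ)), add(SSZ, Z))
  [2] add(add(mul(SZ, SSSZ), mul(add(SZ, Z), mul(SZ, SSSZ))), add(SSZ, Z))
  [3] add(add(add(SSSZ, mul(Z, SSSZ)), mul(add(SZ, Z), mul(SZ, SSSZ))), add(SSZ, Z))
  [4] add(add(S(add(SSZ, mul(Z, SSSZ))), mul(add(SZ, Z), mul(SZ, SSSZ))), add(SSZ, Z))
  [5] add(S(add(add(SSZ, mul(Z, SSSZ)), mul(add(SZ, Z), mul(SZ, SSSZ)))), add(SSZ, Z))
  [6] S(add(add(add(SSZ, mul(Z, SSSZ)), mul(add(SZ, Z), mul(SZ, SSSZ))), add(SSZ, Z)))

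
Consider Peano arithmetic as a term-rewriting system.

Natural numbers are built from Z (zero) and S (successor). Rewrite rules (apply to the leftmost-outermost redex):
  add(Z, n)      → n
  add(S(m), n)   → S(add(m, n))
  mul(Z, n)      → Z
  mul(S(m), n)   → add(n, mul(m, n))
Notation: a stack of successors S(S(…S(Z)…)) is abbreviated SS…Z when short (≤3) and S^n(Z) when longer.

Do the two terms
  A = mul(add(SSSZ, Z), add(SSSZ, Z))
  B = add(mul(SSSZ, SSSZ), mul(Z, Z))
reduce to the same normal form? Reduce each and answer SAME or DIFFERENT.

Term A:
  start: mul(add(SSSZ, Z), add(SSSZ, Z))
  →1  mul(S(add(SSZ, Z)), add(SSSZ, Z))
  →2  add(add(SSSZ, Z), mul(add(SSZ, Z), add(SSSZ, Z)))
  →3  add(S(add(SSZ, Z)), mul(add(SSZ, Z), add(SSSZ, Z)))
  →4  S(add(add(SSZ, Z), mul(add(SSZ, Z), add(SSSZ, Z))))
  →5  S(add(S(add(SZ, Z)), mul(add(SSZ, Z), add(SSSZ, Z))))
  →6  S(S(add(add(SZ, Z), mul(add(SSZ, Z), add(SSSZ, Z)))))
  →7  S(S(add(S(add(Z, Z)), mul(add(SSZ, Z), add(SSSZ, Z)))))
  →8  S(S(S(add(add(Z, Z), mul(add(SSZ, Z), add(SSSZ, Z))))))
  →9  S(S(S(add(Z, mul(add(SSZ, Z), add(SSSZ, Z))))))
  →10  S(S(S(mul(add(SSZ, Z), add(SSSZ, Z)))))
  →11  S(S(S(mul(S(add(SZ, Z)), add(SSSZ, Z)))))
  →12  S(S(S(add(add(SSSZ, Z), mul(add(SZ, Z), add(SSSZ, Z))))))
  →13  S(S(S(add(S(add(SSZ, Z)), mul(add(SZ, Z), add(SSSZ, Z))))))
  →14  S(S(S(S(add(add(SSZ, Z), mul(add(SZ, Z), add(SSSZ, Z)))))))
  →15  S(S(S(S(add(S(add(SZ, Z)), mul(add(SZ, Z), add(SSSZ, Z)))))))
  →16  S(S(S(S(S(add(add(SZ, Z), mul(add(SZ, Z), add(SSSZ, Z))))))))
  →17  S(S(S(S(S(add(S(add(Z, Z)), mul(add(SZ, Z), add(SSSZ, Z))))))))
  →18  S(S(S(S(S(S(add(add(Z, Z), mul(add(SZ, Z), add(SSSZ, Z)))))))))
  →19  S(S(S(S(S(S(add(Z, mul(add(SZ, Z), add(SSSZ, Z)))))))))
  →20  S(S(S(S(S(S(mul(add(SZ, Z), add(SSSZ, Z))))))))
  →21  S(S(S(S(S(S(mul(S(add(Z, Z)), add(SSSZ, Z))))))))
  →22  S(S(S(S(S(S(add(add(SSSZ, Z), mul(add(Z, Z), add(SSSZ, Z)))))))))
  →23  S(S(S(S(S(S(add(S(add(SSZ, Z)), mul(add(Z, Z), add(SSSZ, Z)))))))))
  →24  S(S(S(S(S(S(S(add(add(SSZ, Z), mul(add(Z, Z), add(SSSZ, Z))))))))))
  →25  S(S(S(S(S(S(S(add(S(add(SZ, Z)), mul(add(Z, Z), add(SSSZ, Z))))))))))
  →26  S(S(S(S(S(S(S(S(add(add(SZ, Z), mul(add(Z, Z), add(SSSZ, Z)))))))))))
  →27  S(S(S(S(S(S(S(S(add(S(add(Z, Z)), mul(add(Z, Z), add(SSSZ, Z)))))))))))
  →28  S(S(S(S(S(S(S(S(S(add(add(Z, Z), mul(add(Z, Z), add(SSSZ, Z))))))))))))
  →29  S(S(S(S(S(S(S(S(S(add(Z, mul(add(Z, Z), add(SSSZ, Z))))))))))))
  →30  S(S(S(S(S(S(S(S(S(mul(add(Z, Z), add(SSSZ, Z)))))))))))
  →31  S(S(S(S(S(S(S(S(S(mul(Z, add(SSSZ, Z)))))))))))
  →32  S^9(Z)

Term B:
  start: add(mul(SSSZ, SSSZ), mul(Z, Z))
  →1  add(add(SSSZ, mul(SSZ, SSSZ)), mul(Z, Z))
  →2  add(S(add(SSZ, mul(SSZ, SSSZ))), mul(Z, Z))
  →3  S(add(add(SSZ, mul(SSZ, SSSZ)), mul(Z, Z)))
  →4  S(add(S(add(SZ, mul(SSZ, SSSZ))), mul(Z, Z)))
  →5  S(S(add(add(SZ, mul(SSZ, SSSZ)), mul(Z, Z))))
  →6  S(S(add(S(add(Z, mul(SSZ, SSSZ))), mul(Z, Z))))
  →7  S(S(S(add(add(Z, mul(SSZ, SSSZ)), mul(Z, Z)))))
  →8  S(S(S(add(mul(SSZ, SSSZ), mul(Z, Z)))))
  →9  S(S(S(add(add(SSSZ, mul(SZ, SSSZ)), mul(Z, Z)))))
  →10  S(S(S(add(S(add(SSZ, mul(SZ, SSSZ))), mul(Z, Z)))))
  →11  S(S(S(S(add(add(SSZ, mul(SZ, SSSZ)), mul(Z, Z))))))
  →12  S(S(S(S(add(S(add(SZ, mul(SZ, SSSZ))), mul(Z, Z))))))
  →13  S(S(S(S(S(add(add(SZ, mul(SZ, SSSZ)), mul(Z, Z)))))))
  →14  S(S(S(S(S(add(S(add(Z, mul(SZ, SSSZ))), mul(Z, Z)))))))
  →15  S(S(S(S(S(S(add(add(Z, mul(SZ, SSSZ)), mul(Z, Z))))))))
  →16  S(S(S(S(S(S(add(mul(SZ, SSSZ), mul(Z, Z))))))))
  →17  S(S(S(S(S(S(add(add(SSSZ, mul(Z, SSSZ)), mul(Z, Z))))))))
  →18  S(S(S(S(S(S(add(S(add(SSZ, mul(Z, SSSZ))), mul(Z, Z))))))))
  →19  S(S(S(S(S(S(S(add(add(SSZ, mul(Z, SSSZ)), mul(Z, Z)))))))))
  →20  S(S(S(S(S(S(S(add(S(add(SZ, mul(Z, SSSZ))), mul(Z, Z)))))))))
  →21  S(S(S(S(S(S(S(S(add(add(SZ, mul(Z, SSSZ)), mul(Z, Z))))))))))
  →22  S(S(S(S(S(S(S(S(add(S(add(Z, mul(Z, SSSZ))), mul(Z, Z))))))))))
  →23  S(S(S(S(S(S(S(S(S(add(add(Z, mul(Z, SSSZ)), mul(Z, Z)))))))))))
  →24  S(S(S(S(S(S(S(S(S(add(mul(Z, SSSZ), mul(Z, Z)))))))))))
  →25  S(S(S(S(S(S(S(S(S(add(Z, mul(Z, Z)))))))))))
  →26  S(S(S(S(S(S(S(S(S(mul(Z, Z))))))))))
  →27  S^9(Z)

Answer: SAME — A ⇓ S^9(Z), B ⇓ S^9(Z)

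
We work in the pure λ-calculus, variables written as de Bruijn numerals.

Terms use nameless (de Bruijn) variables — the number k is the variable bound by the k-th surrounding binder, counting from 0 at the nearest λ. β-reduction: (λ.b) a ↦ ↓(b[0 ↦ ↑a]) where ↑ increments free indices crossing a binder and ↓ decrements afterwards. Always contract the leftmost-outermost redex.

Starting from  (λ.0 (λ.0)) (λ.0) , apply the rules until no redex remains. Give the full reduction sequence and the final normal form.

Answer: normal form = λ.0  (in 2 steps)

Reduction:
  start: (λ.0 (λ.0)) (λ.0)
  step 1: (λ.0) (λ.0)
  step 2: λ.0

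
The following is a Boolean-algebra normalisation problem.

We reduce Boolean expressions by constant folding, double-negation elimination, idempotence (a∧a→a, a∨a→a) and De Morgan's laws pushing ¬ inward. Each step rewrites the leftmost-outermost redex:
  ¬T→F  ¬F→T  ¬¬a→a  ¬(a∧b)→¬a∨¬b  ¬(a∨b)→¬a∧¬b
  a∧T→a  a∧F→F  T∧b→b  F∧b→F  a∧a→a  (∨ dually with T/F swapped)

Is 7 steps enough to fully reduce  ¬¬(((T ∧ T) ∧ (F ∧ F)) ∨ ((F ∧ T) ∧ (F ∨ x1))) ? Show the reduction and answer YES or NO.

  start: ¬¬(((T ∧ T) ∧ (F ∧ F)) ∨ ((F ∧ T) ∧ (F ∨ x1)))
  →1  ((T ∧ T) ∧ (F ∧ F)) ∨ ((F ∧ T) ∧ (F ∨ x1))
  →2  (T ∧ (F ∧ F)) ∨ ((F ∧ T) ∧ (F ∨ x1))
  →3  (F ∧ F) ∨ ((F ∧ T) ∧ (F ∨ x1))
  →4  F ∨ ((F ∧ T) ∧ (F ∨ x1))
  →5  (F ∧ T) ∧ (F ∨ x1)
  →6  F ∧ (F ∨ x1)
  →7  F

Answer: YES — reaches normal form F in 7 ≤ 7 steps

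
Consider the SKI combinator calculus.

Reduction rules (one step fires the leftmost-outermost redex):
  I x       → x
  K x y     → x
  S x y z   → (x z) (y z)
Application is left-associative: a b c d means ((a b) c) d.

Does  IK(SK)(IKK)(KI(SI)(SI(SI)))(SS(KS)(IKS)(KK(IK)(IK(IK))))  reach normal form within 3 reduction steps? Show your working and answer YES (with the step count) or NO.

Answer: NO — after 3 steps the term is K(SS(KS)(IKS)(KK(IK)(IK(IK))))(KI(SI)(SI(SI))(SS(KS)(IKS)(KK(IK)(IK(IK))))), not yet normal

Working:
  start: IK(SK)(IKK)(KI(SI)(SI(SI)))(SS(KS)(IKS)(KK(IK)(IK(IK))))
  step 1: K(SK)(IKK)(KI(SI)(SI(SI)))(SS(KS)(IKS)(KK(IK)(IK(IK))))
  step 2: SK(KI(SI)(SI(SI)))(SS(KS)(IKS)(KK(IK)(IK(IK))))
  step 3: K(SS(KS)(IKS)(KK(IK)(IK(IK))))(KI(SI)(SI(SI))(SS(KS)(IKS)(KK(IK)(IK(IK)))))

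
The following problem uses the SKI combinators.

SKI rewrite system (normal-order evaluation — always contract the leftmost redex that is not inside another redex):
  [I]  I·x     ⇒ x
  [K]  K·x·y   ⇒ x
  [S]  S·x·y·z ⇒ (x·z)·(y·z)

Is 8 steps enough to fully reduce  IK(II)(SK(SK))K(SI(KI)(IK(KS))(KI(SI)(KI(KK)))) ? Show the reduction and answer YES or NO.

Answer: NO — after 8 steps the term is K(KS(KI(SI)(KI(KK)))), not yet normal

Working:
  start: IK(II)(SK(SK))K(SI(KI)(IK(KS))(KI(SI)(KI(KK))))
  →1  K(II)(SK(SK))K(SI(KI)(IK(KS))(KI(SI)(KI(KK))))
  →2  IIK(SI(KI)(IK(KS))(KI(SI)(KI(KK))))
  →3  IK(SI(KI)(IK(KS))(KI(SI)(KI(KK))))
  →4  K(SI(KI)(IK(KS))(KI(SI)(KI(KK))))
  →5  K(I(IK(KS))(KI(IK(KS)))(KI(SI)(KI(KK))))
  →6  K(IK(KS)(KI(IK(KS)))(KI(SI)(KI(KK))))
  →7  K(K(KS)(KI(IK(KS)))(KI(SI)(KI(KK))))
  →8  K(KS(KI(SI)(KI(KK))))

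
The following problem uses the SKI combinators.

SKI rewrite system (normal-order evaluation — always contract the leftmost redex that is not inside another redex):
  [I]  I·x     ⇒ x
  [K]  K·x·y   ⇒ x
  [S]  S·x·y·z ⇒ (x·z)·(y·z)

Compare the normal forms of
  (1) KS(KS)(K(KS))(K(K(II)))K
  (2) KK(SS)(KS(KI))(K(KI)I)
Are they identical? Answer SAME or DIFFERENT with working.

Answer: SAME — A ⇓ S, B ⇓ S

Derivation:
Term A:
  start: KS(KS)(K(KS))(K(K(II)))K
  →1  S(K(KS))(K(K(II)))K
  →2  K(KS)K(K(K(II))K)
  →3  KS(K(K(II))K)
  →4  S

Term B:
  start: KK(SS)(KS(KI))(K(KI)I)
  →1  K(KS(KI))(K(KI)I)
  →2  KS(KI)
  →3  S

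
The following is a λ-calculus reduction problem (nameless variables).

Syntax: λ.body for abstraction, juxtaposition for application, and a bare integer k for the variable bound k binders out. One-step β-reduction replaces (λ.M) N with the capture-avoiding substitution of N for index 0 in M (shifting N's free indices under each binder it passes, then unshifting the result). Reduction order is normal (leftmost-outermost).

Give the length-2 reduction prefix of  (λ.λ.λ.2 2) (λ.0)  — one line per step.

  start: (λ.λ.λ.2 2) (λ.0)
  →1  λ.λ.(λ.0) (λ.0)
  →2  λ.λ.λ.0

Answer: after 2 steps: λ.λ.λ.0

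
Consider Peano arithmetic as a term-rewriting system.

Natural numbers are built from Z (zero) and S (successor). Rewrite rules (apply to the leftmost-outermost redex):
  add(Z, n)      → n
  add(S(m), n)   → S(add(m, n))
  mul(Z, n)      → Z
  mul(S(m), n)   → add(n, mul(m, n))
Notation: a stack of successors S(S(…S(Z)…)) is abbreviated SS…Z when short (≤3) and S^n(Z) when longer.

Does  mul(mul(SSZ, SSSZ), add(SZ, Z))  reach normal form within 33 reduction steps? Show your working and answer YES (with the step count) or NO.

Answer: NO — after 33 steps the term is S(S(S(S(S(mul(add(SZ, mul(Z, SSSZ)), add(SZ, Z))))))), not yet normal

Working:
  start: mul(mul(SSZ, SSSZ), add(SZ, Z))
  step 1: mul(add(SSSZ, mul(SZ, SSSZ)), add(SZ, Z))
  step 2: mul(S(add(SSZ, mul(SZ, SSSZ))), add(SZ, Z))
  step 3: add(add(SZ, Z), mul(add(SSZ, mul(SZ, SSSZ)), add(SZ, Z)))
  step 4: add(S(add(Z, Z)), mul(add(SSZ, mul(SZ, SSSZ)), add(SZ, Z)))
  step 5: S(add(add(Z, Z), mul(add(SSZ, mul(SZ, SSSZ)), add(SZ, Z))))
  step 6: S(add(Z, mul(add(SSZ, mul(SZ, SSSZ)), add(SZ, Z))))
  step 7: S(mul(add(SSZ, mul(SZ, SSSZ)), add(SZ, Z)))
  step 8: S(mul(S(add(SZ, mul(SZ, SSSZ))), add(SZ, Z)))
  step 9: S(add(add(SZ, Z), mul(add(SZ, mul(SZ, SSSZ)), add(SZ, Z))))
  step 10: S(add(S(add(Z, Z)), mul(add(SZ, mul(SZ, SSSZ)), add(SZ, Z))))
  step 11: S(S(add(add(Z, Z), mul(add(SZ, mul(SZ, SSSZ)), add(SZ, Z)))))
  step 12: S(S(add(Z, mul(add(SZ, mul(SZ, SSSZ)), add(SZ, Z)))))
  step 13: S(S(mul(add(SZ, mul(SZ, SSSZ)), add(SZ, Z))))
  step 14: S(S(mul(S(add(Z, mul(SZ, SSSZ))), add(SZ, Z))))
  step 15: S(S(add(add(SZ, Z), mul(add(Z, mul(SZ, SSSZ)), add(SZ, Z)))))
  step 16: S(S(add(S(add(Z, Z)), mul(add(Z, mul(SZ, SSSZ)), add(SZ, Z)))))
  step 17: S(S(S(add(add(Z, Z), mul(add(Z, mul(SZ, SSSZ)), add(SZ, Z))))))
  step 18: S(S(S(add(Z, mul(add(Z, mul(SZ, SSSZ)), add(SZ, Z))))))
  step 19: S(S(S(mul(add(Z, mul(SZ, SSSZ)), add(SZ, Z)))))
  step 20: S(S(S(mul(mul(SZ, SSSZ), add(SZ, Z)))))
  step 21: S(S(S(mul(add(SSSZ, mul(Z, SSSZ)), add(SZ, Z)))))
  step 22: S(S(S(mul(S(add(SSZ, mul(Z, SSSZ))), add(SZ, Z)))))
  step 23: S(S(S(add(add(SZ, Z), mul(add(SSZ, mul(Z, SSSZ)), add(SZ, Z))))))
  step 24: S(S(S(add(S(add(Z, Z)), mul(add(SSZ, mul(Z, SSSZ)), add(SZ, Z))))))
  step 25: S(S(S(S(add(add(Z, Z), mul(add(SSZ, mul(Z, SSSZ)), add(SZ, Z)))))))
  step 26: S(S(S(S(add(Z, mul(add(SSZ, mul(Z, SSSZ)), add(SZ, Z)))))))
  step 27: S(S(S(S(mul(add(SSZ, mul(Z, SSSZ)), add(SZ, Z))))))
  step 28: S(S(S(S(mul(S(add(SZ, mul(Z, SSSZ))), add(SZ, Z))))))
  step 29: S(S(S(S(add(add(SZ, Z), mul(add(SZ, mul(Z, SSSZ)), add(SZ, Z)))))))
  step 30: S(S(S(S(add(S(add(Z, Z)), mul(add(SZ, mul(Z, SSSZ)), add(SZ, Z)))))))
  step 31: S(S(S(S(S(add(add(Z, Z), mul(add(SZ, mul(Z, SSSZ)), add(SZ, Z))))))))
  step 32: S(S(S(S(S(add(Z, mul(add(SZ, mul(Z, SSSZ)), add(SZ, Z))))))))
  step 33: S(S(S(S(S(mul(add(SZ, mul(Z, SSSZ)), add(SZ, Z)))))))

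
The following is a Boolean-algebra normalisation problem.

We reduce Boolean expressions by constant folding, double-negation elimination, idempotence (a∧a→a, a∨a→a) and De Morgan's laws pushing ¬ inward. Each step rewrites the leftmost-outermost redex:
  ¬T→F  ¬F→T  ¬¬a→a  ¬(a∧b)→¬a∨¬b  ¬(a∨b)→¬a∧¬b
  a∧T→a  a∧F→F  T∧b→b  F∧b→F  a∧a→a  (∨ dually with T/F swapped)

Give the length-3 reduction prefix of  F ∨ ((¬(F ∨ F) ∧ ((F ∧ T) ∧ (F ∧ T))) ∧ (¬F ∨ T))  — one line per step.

Answer: after 3 steps: (¬F ∧ ((F ∧ T) ∧ (F ∧ T))) ∧ (¬F ∨ T)

Derivation:
  start: F ∨ ((¬(F ∨ F) ∧ ((F ∧ T) ∧ (F ∧ T))) ∧ (¬F ∨ T))
  step 1: (¬(F ∨ F) ∧ ((F ∧ T) ∧ (F ∧ T))) ∧ (¬F ∨ T)
  step 2: ((¬F ∧ ¬F) ∧ ((F ∧ T) ∧ (F ∧ T))) ∧ (¬F ∨ T)
  step 3: (¬F ∧ ((F ∧ T) ∧ (F ∧ T))) ∧ (¬F ∨ T)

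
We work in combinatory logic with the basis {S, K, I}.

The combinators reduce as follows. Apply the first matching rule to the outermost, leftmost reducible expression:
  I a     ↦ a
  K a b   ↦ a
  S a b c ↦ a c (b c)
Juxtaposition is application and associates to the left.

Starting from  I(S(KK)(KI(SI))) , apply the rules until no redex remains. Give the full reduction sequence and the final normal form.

Answer: normal form = S(KK)I  (in 2 steps)

Working:
  start: I(S(KK)(KI(SI)))
  →1  S(KK)(KI(SI))
  →2  S(KK)I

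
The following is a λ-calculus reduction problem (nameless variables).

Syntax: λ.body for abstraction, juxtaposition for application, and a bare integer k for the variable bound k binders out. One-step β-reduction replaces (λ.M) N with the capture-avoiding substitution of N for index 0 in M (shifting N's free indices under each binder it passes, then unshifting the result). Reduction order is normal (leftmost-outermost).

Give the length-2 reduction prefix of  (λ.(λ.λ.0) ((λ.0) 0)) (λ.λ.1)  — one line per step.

  start: (λ.(λ.λ.0) ((λ.0) 0)) (λ.λ.1)
  step 1: (λ.λ.0) ((λ.0) (λ.λ.1))
  step 2: λ.0

Answer: after 2 steps: λ.0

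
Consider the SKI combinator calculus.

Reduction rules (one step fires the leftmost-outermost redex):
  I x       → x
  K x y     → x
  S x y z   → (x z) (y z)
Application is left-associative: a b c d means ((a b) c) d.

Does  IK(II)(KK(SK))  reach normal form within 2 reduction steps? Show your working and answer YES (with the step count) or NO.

Answer: NO — after 2 steps the term is II, not yet normal

Working:
  start: IK(II)(KK(SK))
  step 1: K(II)(KK(SK))
  step 2: II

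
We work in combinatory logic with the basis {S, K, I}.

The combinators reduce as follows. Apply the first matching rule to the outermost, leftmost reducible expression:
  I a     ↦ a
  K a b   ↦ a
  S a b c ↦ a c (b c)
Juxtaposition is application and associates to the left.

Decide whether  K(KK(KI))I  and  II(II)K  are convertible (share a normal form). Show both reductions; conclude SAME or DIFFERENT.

Answer: SAME — A ⇓ K, B ⇓ K

Derivation:
Term A:
  start: K(KK(KI))I
  [1] KK(KI)
  [2] K

Term B:
  start: II(II)K
  [1] I(II)K
  [2] IIK
  [3] IK
  [4] K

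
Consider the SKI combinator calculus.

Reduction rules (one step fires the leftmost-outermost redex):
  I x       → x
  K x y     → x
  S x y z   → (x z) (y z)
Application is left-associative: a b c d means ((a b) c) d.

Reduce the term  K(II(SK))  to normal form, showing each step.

Answer: normal form = K(SK)  (in 2 steps)

Reduction:
  start: K(II(SK))
  step 1: K(I(SK))
  step 2: K(SK)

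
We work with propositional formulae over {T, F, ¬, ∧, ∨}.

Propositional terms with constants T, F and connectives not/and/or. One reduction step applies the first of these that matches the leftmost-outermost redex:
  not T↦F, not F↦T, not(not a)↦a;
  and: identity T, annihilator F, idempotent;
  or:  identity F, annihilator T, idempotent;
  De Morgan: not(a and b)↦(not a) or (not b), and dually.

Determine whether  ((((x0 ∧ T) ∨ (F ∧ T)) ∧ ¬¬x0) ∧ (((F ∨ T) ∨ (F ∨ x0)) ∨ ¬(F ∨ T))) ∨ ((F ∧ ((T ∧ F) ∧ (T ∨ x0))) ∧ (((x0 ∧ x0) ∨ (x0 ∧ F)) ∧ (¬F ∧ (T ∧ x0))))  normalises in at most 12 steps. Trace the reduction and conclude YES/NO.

  start: ((((x0 ∧ T) ∨ (F ∧ T)) ∧ ¬¬x0) ∧ (((F ∨ T) ∨ (F ∨ x0)) ∨ ¬(F ∨ T))) ∨ ((F ∧ ((T ∧ F) ∧ (T ∨ x0))) ∧ (((x0 ∧ x0) ∨ (x0 ∧ F)) ∧ (¬F ∧ (T ∧ x0))))
  [1] (((x0 ∨ (F ∧ T)) ∧ ¬¬x0) ∧ (((F ∨ T) ∨ (F ∨ x0)) ∨ ¬(F ∨ T))) ∨ ((F ∧ ((T ∧ F) ∧ (T ∨ x0))) ∧ (((x0 ∧ x0) ∨ (x0 ∧ F)) ∧ (¬F ∧ (T ∧ x0))))
  [2] (((x0 ∨ F) ∧ ¬¬x0) ∧ (((F ∨ T) ∨ (F ∨ x0)) ∨ ¬(F ∨ T))) ∨ ((F ∧ ((T ∧ F) ∧ (T ∨ x0))) ∧ (((x0 ∧ x0) ∨ (x0 ∧ F)) ∧ (¬F ∧ (T ∧ x0))))
  [3] ((x0 ∧ ¬¬x0) ∧ (((F ∨ T) ∨ (F ∨ x0)) ∨ ¬(F ∨ T))) ∨ ((F ∧ ((T ∧ F) ∧ (T ∨ x0))) ∧ (((x0 ∧ x0) ∨ (x0 ∧ F)) ∧ (¬F ∧ (T ∧ x0))))
  [4] ((x0 ∧ x0) ∧ (((F ∨ T) ∨ (F ∨ x0)) ∨ ¬(F ∨ T))) ∨ ((F ∧ ((T ∧ F) ∧ (T ∨ x0))) ∧ (((x0 ∧ x0) ∨ (x0 ∧ F)) ∧ (¬F ∧ (T ∧ x0))))
  [5] (x0 ∧ (((F ∨ T) ∨ (F ∨ x0)) ∨ ¬(F ∨ T))) ∨ ((F ∧ ((T ∧ F) ∧ (T ∨ x0))) ∧ (((x0 ∧ x0) ∨ (x0 ∧ F)) ∧ (¬F ∧ (T ∧ x0))))
  [6] (x0 ∧ ((T ∨ (F ∨ x0)) ∨ ¬(F ∨ T))) ∨ ((F ∧ ((T ∧ F) ∧ (T ∨ x0))) ∧ (((x0 ∧ x0) ∨ (x0 ∧ F)) ∧ (¬F ∧ (T ∧ x0))))
  [7] (x0 ∧ (T ∨ ¬(F ∨ T))) ∨ ((F ∧ ((T ∧ F) ∧ (T ∨ x0))) ∧ (((x0 ∧ x0) ∨ (x0 ∧ F)) ∧ (¬F ∧ (T ∧ x0))))
  [8] (x0 ∧ T) ∨ ((F ∧ ((T ∧ F) ∧ (T ∨ x0))) ∧ (((x0 ∧ x0) ∨ (x0 ∧ F)) ∧ (¬F ∧ (T ∧ x0))))
  [9] x0 ∨ ((F ∧ ((T ∧ F) ∧ (T ∨ x0))) ∧ (((x0 ∧ x0) ∨ (x0 ∧ F)) ∧ (¬F ∧ (T ∧ x0))))
  [10] x0 ∨ (F ∧ (((x0 ∧ x0) ∨ (x0 ∧ F)) ∧ (¬F ∧ (T ∧ x0))))
  [11] x0 ∨ F
  [12] x0

Answer: YES — reaches normal form x0 in 12 ≤ 12 steps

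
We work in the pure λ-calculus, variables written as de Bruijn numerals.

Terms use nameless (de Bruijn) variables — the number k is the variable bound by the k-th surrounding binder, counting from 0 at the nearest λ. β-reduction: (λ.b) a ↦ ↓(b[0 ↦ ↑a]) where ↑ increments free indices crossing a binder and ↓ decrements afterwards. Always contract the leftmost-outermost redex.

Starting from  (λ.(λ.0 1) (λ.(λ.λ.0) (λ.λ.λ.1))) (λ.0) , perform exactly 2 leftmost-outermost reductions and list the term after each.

  start: (λ.(λ.0 1) (λ.(λ.λ.0) (λ.λ.λ.1))) (λ.0)
  step 1: (λ.0 (λ.0)) (λ.(λ.λ.0) (λ.λ.λ.1))
  step 2: (λ.(λ.λ.0) (λ.λ.λ.1)) (λ.0)

Answer: after 2 steps: (λ.(λ.λ.0) (λ.λ.λ.1)) (λ.0)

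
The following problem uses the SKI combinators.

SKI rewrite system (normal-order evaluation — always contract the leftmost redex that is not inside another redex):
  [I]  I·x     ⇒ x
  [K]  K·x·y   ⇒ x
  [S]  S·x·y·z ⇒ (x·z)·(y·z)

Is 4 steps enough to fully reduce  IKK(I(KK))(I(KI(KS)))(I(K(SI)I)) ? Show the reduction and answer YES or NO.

Answer: NO — after 4 steps the term is KI(KS), not yet normal

Reduction:
  start: IKK(I(KK))(I(KI(KS)))(I(K(SI)I))
  [1] KK(I(KK))(I(KI(KS)))(I(K(SI)I))
  [2] K(I(KI(KS)))(I(K(SI)I))
  [3] I(KI(KS))
  [4] KI(KS)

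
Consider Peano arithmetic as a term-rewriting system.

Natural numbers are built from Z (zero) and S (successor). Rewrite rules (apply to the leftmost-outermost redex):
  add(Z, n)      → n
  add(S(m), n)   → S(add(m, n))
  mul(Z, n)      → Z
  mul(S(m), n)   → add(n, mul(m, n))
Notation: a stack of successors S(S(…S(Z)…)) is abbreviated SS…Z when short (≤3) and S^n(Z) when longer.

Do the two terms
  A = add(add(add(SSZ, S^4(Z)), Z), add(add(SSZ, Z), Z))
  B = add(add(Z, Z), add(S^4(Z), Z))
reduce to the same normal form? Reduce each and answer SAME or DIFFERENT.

Answer: DIFFERENT — A ⇓ S^8(Z), B ⇓ S^4(Z)

Reduction:
Term A:
  start: add(add(add(SSZ, S^4(Z)), Z), add(add(SSZ, Z), Z))
  [1] add(add(S(add(SZ, S^4(Z))), Z), add(add(SSZ, Z), Z))
  [2] add(S(add(add(SZ, S^4(Z)), Z)), add(add(SSZ, Z), Z))
  [3] S(add(add(add(SZ, S^4(Z)), Z), add(add(SSZ, Z), Z)))
  [4] S(add(add(S(add(Z, S^4(Z))), Z), add(add(SSZ, Z), Z)))
  [5] S(add(S(add(add(Z, S^4(Z)), Z)), add(add(SSZ, Z), Z)))
  [6] S(S(add(add(add(Z, S^4(Z)), Z), add(add(SSZ, Z), Z))))
  [7] S(S(add(add(S^4(Z), Z), add(add(SSZ, Z), Z))))
  [8] S(S(add(S(add(SSSZ, Z)), add(add(SSZ, Z), Z))))
  [9] S(S(S(add(add(SSSZ, Z), add(add(SSZ, Z), Z)))))
  [10] S(S(S(add(S(add(SSZ, Z)), add(add(SSZ, Z), Z)))))
  [11] S(S(S(S(add(add(SSZ, Z), add(add(SSZ, Z), Z))))))
  [12] S(S(S(S(add(S(add(SZ, Z)), add(add(SSZ, Z), Z))))))
  [13] S(S(S(S(S(add(add(SZ, Z), add(add(SSZ, Z), Z)))))))
  [14] S(S(S(S(S(add(S(add(Z, Z)), add(add(SSZ, Z), Z)))))))
  [15] S(S(S(S(S(S(add(add(Z, Z), add(add(SSZ, Z), Z))))))))
  [16] S(S(S(S(S(S(add(Z, add(add(SSZ, Z), Z))))))))
  [17] S(S(S(S(S(S(add(add(SSZ, Z), Z)))))))
  [18] S(S(S(S(S(S(add(S(add(SZ, Z)), Z)))))))
  [19] S(S(S(S(S(S(S(add(add(SZ, Z), Z))))))))
  [20] S(S(S(S(S(S(S(add(S(add(Z, Z)), Z))))))))
  [21] S(S(S(S(S(S(S(S(add(add(Z, Z), Z)))))))))
  [22] S(S(S(S(S(S(S(S(add(Z, Z)))))))))
  [23] S^8(Z)

Term B:
  start: add(add(Z, Z), add(S^4(Z), Z))
  [1] add(Z, add(S^4(Z), Z))
  [2] add(S^4(Z), Z)
  [3] S(add(SSSZ, Z))
  [4] S(S(add(SSZ, Z)))
  [5] S(S(S(add(SZ, Z))))
  [6] S(S(S(S(add(Z, Z)))))
  [7] S^4(Z)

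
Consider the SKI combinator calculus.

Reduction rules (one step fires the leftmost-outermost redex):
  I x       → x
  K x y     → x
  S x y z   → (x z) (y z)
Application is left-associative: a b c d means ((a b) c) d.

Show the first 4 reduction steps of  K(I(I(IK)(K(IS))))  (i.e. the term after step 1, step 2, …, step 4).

  start: K(I(I(IK)(K(IS))))
  →1  K(I(IK)(K(IS)))
  →2  K(IK(K(IS)))
  →3  K(K(K(IS)))
  →4  K(K(KS))

Answer: after 4 steps: K(K(KS))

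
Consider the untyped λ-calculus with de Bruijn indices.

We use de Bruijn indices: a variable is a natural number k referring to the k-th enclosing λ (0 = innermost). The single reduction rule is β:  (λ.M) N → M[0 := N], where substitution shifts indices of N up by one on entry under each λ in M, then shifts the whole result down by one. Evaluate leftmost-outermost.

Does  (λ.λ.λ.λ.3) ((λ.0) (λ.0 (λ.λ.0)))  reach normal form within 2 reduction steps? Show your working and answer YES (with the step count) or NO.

  start: (λ.λ.λ.λ.3) ((λ.0) (λ.0 (λ.λ.0)))
  step 1: λ.λ.λ.(λ.0) (λ.0 (λ.λ.0))
  step 2: λ.λ.λ.λ.0 (λ.λ.0)

Answer: YES — reaches normal form λ.λ.λ.λ.0 (λ.λ.0) in 2 ≤ 2 steps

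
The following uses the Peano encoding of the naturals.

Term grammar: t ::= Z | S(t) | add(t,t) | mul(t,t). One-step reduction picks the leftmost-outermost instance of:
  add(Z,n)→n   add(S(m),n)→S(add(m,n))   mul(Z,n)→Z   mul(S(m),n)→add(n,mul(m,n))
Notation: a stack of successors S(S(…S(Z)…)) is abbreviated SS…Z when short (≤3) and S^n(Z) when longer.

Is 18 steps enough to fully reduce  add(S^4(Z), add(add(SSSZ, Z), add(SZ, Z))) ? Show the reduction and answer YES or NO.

  start: add(S^4(Z), add(add(SSSZ, Z), add(SZ, Z)))
  [1] S(add(SSSZ, add(add(SSSZ, Z), add(SZ, Z))))
  [2] S(S(add(SSZ, add(add(SSSZ, Z), add(SZ, Z)))))
  [3] S(S(S(add(SZ, add(add(SSSZ, Z), add(SZ, Z))))))
  [4] S(S(S(S(add(Z, add(add(SSSZ, Z), add(SZ, Z)))))))
  [5] S(S(S(S(add(add(SSSZ, Z), add(SZ, Z))))))
  [6] S(S(S(S(add(S(add(SSZ, Z)), add(SZ, Z))))))
  [7] S(S(S(S(S(add(add(SSZ, Z), add(SZ, Z)))))))
  [8] S(S(S(S(S(add(S(add(SZ, Z)), add(SZ, Z)))))))
  [9] S(S(S(S(S(S(add(add(SZ, Z), add(SZ, Z))))))))
  [10] S(S(S(S(S(S(add(S(add(Z, Z)), add(SZ, Z))))))))
  [11] S(S(S(S(S(S(S(add(add(Z, Z), add(SZ, Z)))))))))
  [12] S(S(S(S(S(S(S(add(Z, add(SZ, Z)))))))))
  [13] S(S(S(S(S(S(S(add(SZ, Z))))))))
  [14] S(S(S(S(S(S(S(S(add(Z, Z)))))))))
  [15] S^8(Z)

Answer: YES — reaches normal form S^8(Z) in 15 ≤ 18 steps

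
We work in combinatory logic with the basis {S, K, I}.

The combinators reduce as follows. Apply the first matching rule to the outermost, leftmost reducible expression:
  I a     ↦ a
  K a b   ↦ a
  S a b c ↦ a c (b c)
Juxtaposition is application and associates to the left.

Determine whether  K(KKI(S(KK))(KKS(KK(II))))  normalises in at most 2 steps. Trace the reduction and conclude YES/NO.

  start: K(KKI(S(KK))(KKS(KK(II))))
  →1  K(K(S(KK))(KKS(KK(II))))
  →2  K(S(KK))

Answer: YES — reaches normal form K(S(KK)) in 2 ≤ 2 steps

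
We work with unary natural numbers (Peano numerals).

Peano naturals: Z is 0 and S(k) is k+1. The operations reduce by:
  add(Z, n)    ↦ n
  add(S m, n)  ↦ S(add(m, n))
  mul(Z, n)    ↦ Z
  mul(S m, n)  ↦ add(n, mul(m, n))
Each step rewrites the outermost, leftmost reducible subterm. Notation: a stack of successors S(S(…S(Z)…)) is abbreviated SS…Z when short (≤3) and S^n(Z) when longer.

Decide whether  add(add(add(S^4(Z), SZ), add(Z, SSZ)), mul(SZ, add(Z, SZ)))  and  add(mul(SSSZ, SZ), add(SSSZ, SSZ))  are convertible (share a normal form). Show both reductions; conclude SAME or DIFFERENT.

Term A:
  start: add(add(add(S^4(Z), SZ), add(Z, SSZ)), mul(SZ, add(Z, SZ)))
  [1] add(add(S(add(SSSZ, SZ)), add(Z, SSZ)), mul(SZ, add(Z, SZ)))
  [2] add(S(add(add(SSSZ, SZ), add(Z, SSZ))), mul(SZ, add(Z, SZ)))
  [3] S(add(add(add(SSSZ, SZ), add(Z, SSZ)), mul(SZ, add(Z, SZ))))
  [4] S(add(add(S(add(SSZ, SZ)), add(Z, SSZ)), mul(SZ, add(Z, SZ))))
  [5] S(add(S(add(add(SSZ, SZ), add(Z, SSZ))), mul(SZ, add(Z, SZ))))
  [6] S(S(add(add(add(SSZ, SZ), add(Z, SSZ)), mul(SZ, add(Z, SZ)))))
  [7] S(S(add(add(S(add(SZ, SZ)), add(Z, SSZ)), mul(SZ, add(Z, SZ)))))
  [8] S(S(add(S(add(add(SZ, SZ), add(Z, SSZ))), mul(SZ, add(Z, SZ)))))
  [9] S(S(S(add(add(add(SZ, SZ), add(Z, SSZ)), mul(SZ, add(Z, SZ))))))
  [10] S(S(S(add(add(S(add(Z, SZ)), add(Z, SSZ)), mul(SZ, add(Z, SZ))))))
  [11] S(S(S(add(S(add(add(Z, SZ), add(Z, SSZ))), mul(SZ, add(Z, SZ))))))
  [12] S(S(S(S(add(add(add(Z, SZ), add(Z, SSZ)), mul(SZ, add(Z, SZ)))))))
  [13] S(S(S(S(add(add(SZ, add(Z, SSZ)), mul(SZ, add(Z, SZ)))))))
  [14] S(S(S(S(add(S(add(Z, add(Z, SSZ))), mul(SZ, add(Z, SZ)))))))
  [15] S(S(S(S(S(add(add(Z, add(Z, SSZ)), mul(SZ, add(Z, SZ))))))))
  [16] S(S(S(S(S(add(add(Z, SSZ), mul(SZ, add(Z, SZ))))))))
  [17] S(S(S(S(S(add(SSZ, mul(SZ, add(Z, SZ))))))))
  [18] S(S(S(S(S(S(add(SZ, mul(SZ, add(Z, SZ)))))))))
  [19] S(S(S(S(S(S(S(add(Z, mul(SZ, add(Z, SZ))))))))))
  [20] S(S(S(S(S(S(S(mul(SZ, add(Z, SZ)))))))))
  [21] S(S(S(S(S(S(S(add(add(Z, SZ), mul(Z, add(Z, SZ))))))))))
  [22] S(S(S(S(S(S(S(add(SZ, mul(Z, add(Z, SZ))))))))))
  [23] S(S(S(S(S(S(S(S(add(Z, mul(Z, add(Z, SZ)))))))))))
  [24] S(S(S(S(S(S(S(S(mul(Z, add(Z, SZ))))))))))
  [25] S^8(Z)

Term B:
  start: add(mul(SSSZ, SZ), add(SSSZ, SSZ))
  [1] add(add(SZ, mul(SSZ, SZ)), add(SSSZ, SSZ))
  [2] add(S(add(Z, mul(SSZ, SZ))), add(SSSZ, SSZ))
  [3] S(add(add(Z, mul(SSZ, SZ)), add(SSSZ, SSZ)))
  [4] S(add(mul(SSZ, SZ), add(SSSZ, SSZ)))
  [5] S(add(add(SZ, mul(SZ, SZ)), add(SSSZ, SSZ)))
  [6] S(add(S(add(Z, mul(SZ, SZ))), add(SSSZ, SSZ)))
  [7] S(S(add(add(Z, mul(SZ, SZ)), add(SSSZ, SSZ))))
  [8] S(S(add(mul(SZ, SZ), add(SSSZ, SSZ))))
  [9] S(S(add(add(SZ, mul(Z, SZ)), add(SSSZ, SSZ))))
  [10] S(S(add(S(add(Z, mul(Z, SZ))), add(SSSZ, SSZ))))
  [11] S(S(S(add(add(Z, mul(Z, SZ)), add(SSSZ, SSZ)))))
  [12] S(S(S(add(mul(Z, SZ), add(SSSZ, SSZ)))))
  [13] S(S(S(add(Z, add(SSSZ, SSZ)))))
  [14] S(S(S(add(SSSZ, SSZ))))
  [15] S(S(S(S(add(SSZ, SSZ)))))
  [16] S(S(S(S(S(add(SZ, SSZ))))))
  [17] S(S(S(S(S(S(add(Z, SSZ)))))))
  [18] S^8(Z)

Answer: SAME — A ⇓ S^8(Z), B ⇓ S^8(Z)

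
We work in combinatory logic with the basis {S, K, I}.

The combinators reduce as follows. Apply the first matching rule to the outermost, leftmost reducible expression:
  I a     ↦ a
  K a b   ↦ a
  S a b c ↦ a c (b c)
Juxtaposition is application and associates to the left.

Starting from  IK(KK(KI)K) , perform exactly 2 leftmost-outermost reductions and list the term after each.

  start: IK(KK(KI)K)
  step 1: K(KK(KI)K)
  step 2: K(KK)

Answer: after 2 steps: K(KK)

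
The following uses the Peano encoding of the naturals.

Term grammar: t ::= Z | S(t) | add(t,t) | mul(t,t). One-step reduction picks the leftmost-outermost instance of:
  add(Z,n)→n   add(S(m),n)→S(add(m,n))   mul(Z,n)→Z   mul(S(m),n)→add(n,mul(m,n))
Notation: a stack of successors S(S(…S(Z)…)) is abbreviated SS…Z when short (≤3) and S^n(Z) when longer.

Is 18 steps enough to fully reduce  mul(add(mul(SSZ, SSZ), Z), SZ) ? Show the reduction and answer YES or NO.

  start: mul(add(mul(SSZ, SSZ), Z), SZ)
  step 1: mul(add(add(SSZ, mul(SZ, SSZ)), Z), SZ)
  step 2: mul(add(S(add(SZ, mul(SZ, SSZ))), Z), SZ)
  step 3: mul(S(add(add(SZ, mul(SZ, SSZ)), Z)), SZ)
  step 4: add(SZ, mul(add(add(SZ, mul(SZ, SSZ)), Z), SZ))
  step 5: S(add(Z, mul(add(add(SZ, mul(SZ, SSZ)), Z), SZ)))
  step 6: S(mul(add(add(SZ, mul(SZ, SSZ)), Z), SZ))
  step 7: S(mul(add(S(add(Z, mul(SZ, SSZ))), Z), SZ))
  step 8: S(mul(S(add(add(Z, mul(SZ, SSZ)), Z)), SZ))
  step 9: S(add(SZ, mul(add(add(Z, mul(SZ, SSZ)), Z), SZ)))
  step 10: S(S(add(Z, mul(add(add(Z, mul(SZ, SSZ)), Z), SZ))))
  step 11: S(S(mul(add(add(Z, mul(SZ, SSZ)), Z), SZ)))
  step 12: S(S(mul(add(mul(SZ, SSZ), Z), SZ)))
  step 13: S(S(mul(add(add(SSZ, mul(Z, SSZ)), Z), SZ)))
  step 14: S(S(mul(add(S(add(SZ, mul(Z, SSZ))), Z), SZ)))
  step 15: S(S(mul(S(add(add(SZ, mul(Z, SSZ)), Z)), SZ)))
  step 16: S(S(add(SZ, mul(add(add(SZ, mul(Z, SSZ)), Z), SZ))))
  step 17: S(S(S(add(Z, mul(add(add(SZ, mul(Z, SSZ)), Z), SZ)))))
  step 18: S(S(S(mul(add(add(SZ, mul(Z, SSZ)), Z), SZ))))

Answer: NO — after 18 steps the term is S(S(S(mul(add(add(SZ, mul(Z, SSZ)), Z), SZ)))), not yet normal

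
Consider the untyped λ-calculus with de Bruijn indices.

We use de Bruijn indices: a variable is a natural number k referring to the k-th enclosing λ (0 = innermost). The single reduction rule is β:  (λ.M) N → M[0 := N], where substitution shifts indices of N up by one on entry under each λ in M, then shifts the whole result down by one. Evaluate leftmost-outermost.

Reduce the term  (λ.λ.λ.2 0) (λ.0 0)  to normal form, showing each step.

Answer: normal form = λ.λ.0 0  (in 2 steps)

Working:
  start: (λ.λ.λ.2 0) (λ.0 0)
  [1] λ.λ.(λ.0 0) 0
  [2] λ.λ.0 0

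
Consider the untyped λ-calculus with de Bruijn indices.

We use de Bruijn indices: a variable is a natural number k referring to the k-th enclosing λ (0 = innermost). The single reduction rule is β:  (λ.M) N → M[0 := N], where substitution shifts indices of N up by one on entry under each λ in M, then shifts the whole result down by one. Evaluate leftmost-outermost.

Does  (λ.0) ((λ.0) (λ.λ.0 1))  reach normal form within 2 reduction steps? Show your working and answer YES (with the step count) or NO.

  start: (λ.0) ((λ.0) (λ.λ.0 1))
  →1  (λ.0) (λ.λ.0 1)
  →2  λ.λ.0 1

Answer: YES — reaches normal form λ.λ.0 1 in 2 ≤ 2 steps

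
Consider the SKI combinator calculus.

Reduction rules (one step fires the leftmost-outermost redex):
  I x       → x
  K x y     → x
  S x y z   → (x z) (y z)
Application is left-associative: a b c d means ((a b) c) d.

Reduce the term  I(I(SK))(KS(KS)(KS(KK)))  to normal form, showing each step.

  start: I(I(SK))(KS(KS)(KS(KK)))
  [1] I(SK)(KS(KS)(KS(KK)))
  [2] SK(KS(KS)(KS(KK)))
  [3] SK(S(KS(KK)))
  [4] SK(SS)

Answer: normal form = SK(SS)  (in 4 steps)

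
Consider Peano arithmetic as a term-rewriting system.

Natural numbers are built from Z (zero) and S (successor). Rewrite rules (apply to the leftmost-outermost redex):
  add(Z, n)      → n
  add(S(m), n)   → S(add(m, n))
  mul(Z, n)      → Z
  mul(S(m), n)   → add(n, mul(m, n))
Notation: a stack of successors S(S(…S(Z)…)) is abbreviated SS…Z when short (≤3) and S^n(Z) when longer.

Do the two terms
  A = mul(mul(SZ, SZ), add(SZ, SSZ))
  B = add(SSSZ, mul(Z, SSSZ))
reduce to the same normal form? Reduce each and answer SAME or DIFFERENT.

Term A:
  start: mul(mul(SZ, SZ), add(SZ, SSZ))
  [1] mul(add(SZ, mul(Z, SZ)), add(SZ, SSZ))
  [2] mul(S(add(Z, mul(Z, SZ))), add(SZ, SSZ))
  [3] add(add(SZ, SSZ), mul(add(Z, mul(Z, SZ)), add(SZ, SSZ)))
  [4] add(S(add(Z, SSZ)), mul(add(Z, mul(Z, SZ)), add(SZ, SSZ)))
  [5] S(add(add(Z, SSZ), mul(add(Z, mul(Z, SZ)), add(SZ, SSZ))))
  [6] S(add(SSZ, mul(add(Z, mul(Z, SZ)), add(SZ, SSZ))))
  [7] S(S(add(SZ, mul(add(Z, mul(Z, SZ)), add(SZ, SSZ)))))
  [8] S(S(S(add(Z, mul(add(Z, mul(Z, SZ)), add(SZ, SSZ))))))
  [9] S(S(S(mul(add(Z, mul(Z, SZ)), add(SZ, SSZ)))))
  [10] S(S(S(mul(mul(Z, SZ), add(SZ, SSZ)))))
  [11] S(S(S(mul(Z, add(SZ, SSZ)))))
  [12] SSSZ

Term B:
  start: add(SSSZ, mul(Z, SSSZ))
  [1] S(add(SSZ, mul(Z, SSSZ)))
  [2] S(S(add(SZ, mul(Z, SSSZ))))
  [3] S(S(S(add(Z, mul(Z, SSSZ)))))
  [4] S(S(S(mul(Z, SSSZ))))
  [5] SSSZ

Answer: SAME — A ⇓ SSSZ, B ⇓ SSSZ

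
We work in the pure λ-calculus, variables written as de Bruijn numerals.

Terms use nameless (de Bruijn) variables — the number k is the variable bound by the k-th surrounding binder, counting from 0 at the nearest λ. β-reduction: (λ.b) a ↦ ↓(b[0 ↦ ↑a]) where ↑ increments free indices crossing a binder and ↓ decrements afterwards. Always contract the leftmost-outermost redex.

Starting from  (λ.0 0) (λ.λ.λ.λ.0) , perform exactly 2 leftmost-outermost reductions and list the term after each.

Answer: after 2 steps: λ.λ.λ.0

Derivation:
  start: (λ.0 0) (λ.λ.λ.λ.0)
  step 1: (λ.λ.λ.λ.0) (λ.λ.λ.λ.0)
  step 2: λ.λ.λ.0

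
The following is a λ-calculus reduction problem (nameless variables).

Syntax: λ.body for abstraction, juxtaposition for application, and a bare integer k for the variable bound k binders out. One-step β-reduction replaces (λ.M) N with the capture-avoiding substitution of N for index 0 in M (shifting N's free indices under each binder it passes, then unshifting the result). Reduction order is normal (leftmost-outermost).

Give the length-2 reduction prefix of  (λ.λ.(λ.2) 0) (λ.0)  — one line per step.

Answer: after 2 steps: λ.λ.0

Reduction:
  start: (λ.λ.(λ.2) 0) (λ.0)
  →1  λ.(λ.λ.0) 0
  →2  λ.λ.0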